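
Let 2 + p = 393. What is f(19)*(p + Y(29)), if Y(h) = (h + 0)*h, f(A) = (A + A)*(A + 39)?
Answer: 2715328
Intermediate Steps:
p = 391 (p = -2 + 393 = 391)
f(A) = 2*A*(39 + A) (f(A) = (2*A)*(39 + A) = 2*A*(39 + A))
Y(h) = h² (Y(h) = h*h = h²)
f(19)*(p + Y(29)) = (2*19*(39 + 19))*(391 + 29²) = (2*19*58)*(391 + 841) = 2204*1232 = 2715328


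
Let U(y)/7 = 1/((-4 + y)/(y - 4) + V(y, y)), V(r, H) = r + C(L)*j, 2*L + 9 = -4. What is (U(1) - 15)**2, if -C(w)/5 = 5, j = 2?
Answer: 528529/2304 ≈ 229.40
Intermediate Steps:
L = -13/2 (L = -9/2 + (1/2)*(-4) = -9/2 - 2 = -13/2 ≈ -6.5000)
C(w) = -25 (C(w) = -5*5 = -25)
V(r, H) = -50 + r (V(r, H) = r - 25*2 = r - 50 = -50 + r)
U(y) = 7/(-49 + y) (U(y) = 7/((-4 + y)/(y - 4) + (-50 + y)) = 7/((-4 + y)/(-4 + y) + (-50 + y)) = 7/(1 + (-50 + y)) = 7/(-49 + y))
(U(1) - 15)**2 = (7/(-49 + 1) - 15)**2 = (7/(-48) - 15)**2 = (7*(-1/48) - 15)**2 = (-7/48 - 15)**2 = (-727/48)**2 = 528529/2304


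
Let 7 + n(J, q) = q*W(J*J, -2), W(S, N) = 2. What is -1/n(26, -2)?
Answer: 1/11 ≈ 0.090909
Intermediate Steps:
n(J, q) = -7 + 2*q (n(J, q) = -7 + q*2 = -7 + 2*q)
-1/n(26, -2) = -1/(-7 + 2*(-2)) = -1/(-7 - 4) = -1/(-11) = -1*(-1/11) = 1/11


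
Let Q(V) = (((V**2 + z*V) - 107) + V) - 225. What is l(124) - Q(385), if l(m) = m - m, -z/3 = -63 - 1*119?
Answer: -358488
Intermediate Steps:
z = 546 (z = -3*(-63 - 1*119) = -3*(-63 - 119) = -3*(-182) = 546)
Q(V) = -332 + V**2 + 547*V (Q(V) = (((V**2 + 546*V) - 107) + V) - 225 = ((-107 + V**2 + 546*V) + V) - 225 = (-107 + V**2 + 547*V) - 225 = -332 + V**2 + 547*V)
l(m) = 0
l(124) - Q(385) = 0 - (-332 + 385**2 + 547*385) = 0 - (-332 + 148225 + 210595) = 0 - 1*358488 = 0 - 358488 = -358488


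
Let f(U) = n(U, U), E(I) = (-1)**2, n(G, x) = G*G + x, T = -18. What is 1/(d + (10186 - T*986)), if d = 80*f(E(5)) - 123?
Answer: 1/27971 ≈ 3.5751e-5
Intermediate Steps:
n(G, x) = x + G**2 (n(G, x) = G**2 + x = x + G**2)
E(I) = 1
f(U) = U + U**2
d = 37 (d = 80*(1*(1 + 1)) - 123 = 80*(1*2) - 123 = 80*2 - 123 = 160 - 123 = 37)
1/(d + (10186 - T*986)) = 1/(37 + (10186 - (-18)*986)) = 1/(37 + (10186 - 1*(-17748))) = 1/(37 + (10186 + 17748)) = 1/(37 + 27934) = 1/27971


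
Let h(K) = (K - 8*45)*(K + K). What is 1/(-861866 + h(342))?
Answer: -1/874178 ≈ -1.1439e-6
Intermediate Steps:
h(K) = 2*K*(-360 + K) (h(K) = (K - 360)*(2*K) = (-360 + K)*(2*K) = 2*K*(-360 + K))
1/(-861866 + h(342)) = 1/(-861866 + 2*342*(-360 + 342)) = 1/(-861866 + 2*342*(-18)) = 1/(-861866 - 12312) = 1/(-874178) = -1/874178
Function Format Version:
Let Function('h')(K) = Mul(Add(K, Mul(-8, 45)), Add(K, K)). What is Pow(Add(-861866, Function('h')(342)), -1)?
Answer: Rational(-1, 874178) ≈ -1.1439e-6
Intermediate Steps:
Function('h')(K) = Mul(2, K, Add(-360, K)) (Function('h')(K) = Mul(Add(K, -360), Mul(2, K)) = Mul(Add(-360, K), Mul(2, K)) = Mul(2, K, Add(-360, K)))
Pow(Add(-861866, Function('h')(342)), -1) = Pow(Add(-861866, Mul(2, 342, Add(-360, 342))), -1) = Pow(Add(-861866, Mul(2, 342, -18)), -1) = Pow(Add(-861866, -12312), -1) = Pow(-874178, -1) = Rational(-1, 874178)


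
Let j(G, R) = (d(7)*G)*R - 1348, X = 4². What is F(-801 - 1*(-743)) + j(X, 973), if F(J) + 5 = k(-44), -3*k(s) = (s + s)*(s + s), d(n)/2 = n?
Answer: 642053/3 ≈ 2.1402e+5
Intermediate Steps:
d(n) = 2*n
X = 16
k(s) = -4*s²/3 (k(s) = -(s + s)*(s + s)/3 = -2*s*2*s/3 = -4*s²/3)
j(G, R) = -1348 + 14*G*R (j(G, R) = ((2*7)*G)*R - 1348 = (14*G)*R - 1348 = 14*G*R - 1348 = -1348 + 14*G*R)
F(J) = -7759/3 (F(J) = -5 - 4/3*(-44)² = -5 - 4/3*1936 = -5 - 7744/3 = -7759/3)
F(-801 - 1*(-743)) + j(X, 973) = -7759/3 + (-1348 + 14*16*973) = -7759/3 + (-1348 + 217952) = -7759/3 + 216604 = 642053/3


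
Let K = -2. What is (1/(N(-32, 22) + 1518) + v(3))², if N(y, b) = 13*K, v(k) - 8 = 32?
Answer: 3561821761/2226064 ≈ 1600.1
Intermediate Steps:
v(k) = 40 (v(k) = 8 + 32 = 40)
N(y, b) = -26 (N(y, b) = 13*(-2) = -26)
(1/(N(-32, 22) + 1518) + v(3))² = (1/(-26 + 1518) + 40)² = (1/1492 + 40)² = (59681/1492)² = 3561821761/2226064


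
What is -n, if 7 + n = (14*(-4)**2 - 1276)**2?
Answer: -1106697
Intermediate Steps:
n = 1106697 (n = -7 + (14*(-4)**2 - 1276)**2 = -7 + (14*16 - 1276)**2 = -7 + (224 - 1276)**2 = -7 + (-1052)**2 = -7 + 1106704 = 1106697)
-n = -1*1106697 = -1106697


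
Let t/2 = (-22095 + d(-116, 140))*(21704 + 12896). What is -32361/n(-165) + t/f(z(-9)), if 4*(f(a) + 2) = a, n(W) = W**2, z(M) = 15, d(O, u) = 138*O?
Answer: -95713211955509/63525 ≈ -1.5067e+9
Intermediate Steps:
f(a) = -2 + a/4
t = -2636727600 (t = 2*((-22095 + 138*(-116))*(21704 + 12896)) = 2*((-22095 - 16008)*34600) = 2*(-38103*34600) = 2*(-1318363800) = -2636727600)
-32361/n(-165) + t/f(z(-9)) = -32361/((-165)**2) - 2636727600/(-2 + (1/4)*15) = -32361/27225 - 2636727600/(-2 + 15/4) = -32361*1/27225 - 2636727600/7/4 = -10787/9075 - 2636727600*4/7 = -10787/9075 - 10546910400/7 = -95713211955509/63525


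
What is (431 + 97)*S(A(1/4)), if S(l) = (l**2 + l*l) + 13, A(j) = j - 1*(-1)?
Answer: 8514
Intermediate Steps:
A(j) = 1 + j (A(j) = j + 1 = 1 + j)
S(l) = 13 + 2*l**2 (S(l) = (l**2 + l**2) + 13 = 2*l**2 + 13 = 13 + 2*l**2)
(431 + 97)*S(A(1/4)) = (431 + 97)*(13 + 2*(1 + 1/4)**2) = 528*(13 + 2*(1 + 1*(1/4))**2) = 528*(13 + 2*(1 + 1/4)**2) = 528*(13 + 2*(5/4)**2) = 528*(13 + 2*(25/16)) = 528*(13 + 25/8) = 528*(129/8) = 8514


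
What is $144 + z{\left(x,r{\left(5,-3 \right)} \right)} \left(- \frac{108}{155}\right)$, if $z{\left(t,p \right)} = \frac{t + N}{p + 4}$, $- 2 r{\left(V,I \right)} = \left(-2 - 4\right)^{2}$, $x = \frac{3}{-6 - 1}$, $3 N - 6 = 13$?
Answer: $\frac{35352}{245} \approx 144.29$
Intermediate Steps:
$N = \frac{19}{3}$ ($N = 2 + \frac{1}{3} \cdot 13 = 2 + \frac{13}{3} = \frac{19}{3} \approx 6.3333$)
$x = - \frac{3}{7}$ ($x = \frac{3}{-7} = 3 \left(- \frac{1}{7}\right) = - \frac{3}{7} \approx -0.42857$)
$r{\left(V,I \right)} = -18$ ($r{\left(V,I \right)} = - \frac{\left(-2 - 4\right)^{2}}{2} = - \frac{\left(-6\right)^{2}}{2} = \left(- \frac{1}{2}\right) 36 = -18$)
$z{\left(t,p \right)} = \frac{\frac{19}{3} + t}{4 + p}$ ($z{\left(t,p \right)} = \frac{t + \frac{19}{3}}{p + 4} = \frac{\frac{19}{3} + t}{4 + p}$)
$144 + z{\left(x,r{\left(5,-3 \right)} \right)} \left(- \frac{108}{155}\right) = 144 + \frac{\frac{19}{3} - \frac{3}{7}}{4 - 18} \left(- \frac{108}{155}\right) = 144 + \frac{1}{-14} \cdot \frac{124}{21} \left(\left(-108\right) \frac{1}{155}\right) = 144 + \left(- \frac{1}{14}\right) \frac{124}{21} \left(- \frac{108}{155}\right) = 144 - - \frac{72}{245} = 144 + \frac{72}{245} = \frac{35352}{245}$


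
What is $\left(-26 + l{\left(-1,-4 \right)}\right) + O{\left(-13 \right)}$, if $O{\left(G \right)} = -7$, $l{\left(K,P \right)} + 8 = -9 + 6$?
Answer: $-44$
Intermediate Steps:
$l{\left(K,P \right)} = -11$ ($l{\left(K,P \right)} = -8 + \left(-9 + 6\right) = -8 - 3 = -11$)
$\left(-26 + l{\left(-1,-4 \right)}\right) + O{\left(-13 \right)} = \left(-26 - 11\right) - 7 = -37 - 7 = -44$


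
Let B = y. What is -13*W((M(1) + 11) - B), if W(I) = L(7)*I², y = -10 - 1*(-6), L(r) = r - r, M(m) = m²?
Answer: 0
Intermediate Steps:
L(r) = 0
y = -4 (y = -10 + 6 = -4)
B = -4
W(I) = 0 (W(I) = 0*I² = 0)
-13*W((M(1) + 11) - B) = -13*0 = 0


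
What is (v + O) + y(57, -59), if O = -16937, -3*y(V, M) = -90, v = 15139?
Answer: -1768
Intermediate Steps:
y(V, M) = 30 (y(V, M) = -1/3*(-90) = 30)
(v + O) + y(57, -59) = (15139 - 16937) + 30 = -1798 + 30 = -1768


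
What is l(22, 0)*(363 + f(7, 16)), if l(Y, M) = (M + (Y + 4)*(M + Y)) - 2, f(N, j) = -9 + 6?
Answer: 205200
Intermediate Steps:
f(N, j) = -3
l(Y, M) = -2 + M + (4 + Y)*(M + Y) (l(Y, M) = (M + (4 + Y)*(M + Y)) - 2 = -2 + M + (4 + Y)*(M + Y))
l(22, 0)*(363 + f(7, 16)) = (-2 + 22**2 + 4*22 + 5*0 + 0*22)*(363 - 3) = (-2 + 484 + 88 + 0 + 0)*360 = 570*360 = 205200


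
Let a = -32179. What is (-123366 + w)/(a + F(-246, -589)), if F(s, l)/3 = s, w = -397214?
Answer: 520580/32917 ≈ 15.815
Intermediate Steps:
F(s, l) = 3*s
(-123366 + w)/(a + F(-246, -589)) = (-123366 - 397214)/(-32179 + 3*(-246)) = -520580/(-32179 - 738) = -520580/(-32917) = -520580*(-1/32917) = 520580/32917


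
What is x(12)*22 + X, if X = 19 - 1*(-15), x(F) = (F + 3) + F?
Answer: 628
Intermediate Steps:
x(F) = 3 + 2*F (x(F) = (3 + F) + F = 3 + 2*F)
X = 34 (X = 19 + 15 = 34)
x(12)*22 + X = (3 + 2*12)*22 + 34 = (3 + 24)*22 + 34 = 27*22 + 34 = 594 + 34 = 628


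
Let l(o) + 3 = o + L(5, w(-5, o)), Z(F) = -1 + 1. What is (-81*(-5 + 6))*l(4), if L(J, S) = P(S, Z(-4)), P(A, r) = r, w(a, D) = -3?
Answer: -81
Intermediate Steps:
Z(F) = 0
L(J, S) = 0
l(o) = -3 + o (l(o) = -3 + (o + 0) = -3 + o)
(-81*(-5 + 6))*l(4) = (-81*(-5 + 6))*(-3 + 4) = -81*1 = -81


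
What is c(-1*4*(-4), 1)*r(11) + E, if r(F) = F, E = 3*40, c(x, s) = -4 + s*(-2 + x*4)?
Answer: 758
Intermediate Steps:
c(x, s) = -4 + s*(-2 + 4*x)
E = 120
c(-1*4*(-4), 1)*r(11) + E = (-4 - 2*1 + 4*1*(-1*4*(-4)))*11 + 120 = (-4 - 2 + 4*1*(-4*(-4)))*11 + 120 = (-4 - 2 + 4*1*16)*11 + 120 = (-4 - 2 + 64)*11 + 120 = 58*11 + 120 = 638 + 120 = 758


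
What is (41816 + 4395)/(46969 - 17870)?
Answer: 46211/29099 ≈ 1.5881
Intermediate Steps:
(41816 + 4395)/(46969 - 17870) = 46211/29099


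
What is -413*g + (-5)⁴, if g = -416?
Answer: 172433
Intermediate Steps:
-413*g + (-5)⁴ = -413*(-416) + (-5)⁴ = 171808 + 625 = 172433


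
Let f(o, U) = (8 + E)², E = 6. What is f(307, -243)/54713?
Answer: 196/54713 ≈ 0.0035823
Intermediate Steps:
f(o, U) = 196 (f(o, U) = (8 + 6)² = 14² = 196)
f(307, -243)/54713 = 196/54713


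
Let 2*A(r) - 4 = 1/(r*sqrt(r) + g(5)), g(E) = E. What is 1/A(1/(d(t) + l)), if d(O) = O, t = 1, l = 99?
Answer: 5001/10502 ≈ 0.47619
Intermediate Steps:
A(r) = 2 + 1/(2*(5 + r**(3/2))) (A(r) = 2 + 1/(2*(r*sqrt(r) + 5)) = 2 + 1/(2*(r**(3/2) + 5)) = 2 + 1/(2*(5 + r**(3/2))))
1/A(1/(d(t) + l)) = 1/((21 + 4*(1/(1 + 99))**(3/2))/(2*(5 + (1/(1 + 99))**(3/2)))) = 1/((21 + 4*(1/100)**(3/2))/(2*(5 + (1/100)**(3/2)))) = 1/((21 + 4*(1/1000))/(2*(5 + 1/1000))) = 1/((21 + 1/250)/(2*(5001/1000))) = 1/((1/2)*(1000/5001)*(5251/250)) = 1/(10502/5001) = 5001/10502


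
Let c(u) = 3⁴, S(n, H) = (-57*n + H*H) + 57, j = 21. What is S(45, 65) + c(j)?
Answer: 1798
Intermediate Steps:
S(n, H) = 57 + H² - 57*n (S(n, H) = (-57*n + H²) + 57 = (H² - 57*n) + 57 = 57 + H² - 57*n)
c(u) = 81
S(45, 65) + c(j) = (57 + 65² - 57*45) + 81 = (57 + 4225 - 2565) + 81 = 1717 + 81 = 1798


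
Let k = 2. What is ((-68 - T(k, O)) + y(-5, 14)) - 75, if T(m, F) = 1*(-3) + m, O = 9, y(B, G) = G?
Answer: -128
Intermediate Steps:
T(m, F) = -3 + m
((-68 - T(k, O)) + y(-5, 14)) - 75 = ((-68 - (-3 + 2)) + 14) - 75 = ((-68 - 1*(-1)) + 14) - 75 = ((-68 + 1) + 14) - 75 = (-67 + 14) - 75 = -53 - 75 = -128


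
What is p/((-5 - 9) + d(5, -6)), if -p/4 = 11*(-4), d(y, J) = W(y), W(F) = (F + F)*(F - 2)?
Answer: 11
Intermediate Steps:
W(F) = 2*F*(-2 + F) (W(F) = (2*F)*(-2 + F) = 2*F*(-2 + F))
d(y, J) = 2*y*(-2 + y)
p = 176 (p = -44*(-4) = -4*(-44) = 176)
p/((-5 - 9) + d(5, -6)) = 176/((-5 - 9) + 2*5*(-2 + 5)) = 176/(-14 + 2*5*3) = 176/(-14 + 30) = 176/16 = 176*(1/16) = 11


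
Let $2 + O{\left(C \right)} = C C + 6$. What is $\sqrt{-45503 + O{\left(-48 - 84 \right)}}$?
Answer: $5 i \sqrt{1123} \approx 167.56 i$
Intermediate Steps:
$O{\left(C \right)} = 4 + C^{2}$ ($O{\left(C \right)} = -2 + \left(C C + 6\right) = -2 + \left(C^{2} + 6\right) = -2 + \left(6 + C^{2}\right) = 4 + C^{2}$)
$\sqrt{-45503 + O{\left(-48 - 84 \right)}} = \sqrt{-45503 + \left(4 + \left(-48 - 84\right)^{2}\right)} = \sqrt{-45503 + \left(4 + \left(-132\right)^{2}\right)} = \sqrt{-45503 + \left(4 + 17424\right)} = \sqrt{-45503 + 17428} = \sqrt{-28075} = 5 i \sqrt{1123}$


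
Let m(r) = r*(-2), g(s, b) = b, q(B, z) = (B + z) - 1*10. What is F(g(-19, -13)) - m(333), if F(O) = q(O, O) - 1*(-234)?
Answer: 864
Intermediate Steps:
q(B, z) = -10 + B + z (q(B, z) = (B + z) - 10 = -10 + B + z)
m(r) = -2*r
F(O) = 224 + 2*O (F(O) = (-10 + O + O) - 1*(-234) = (-10 + 2*O) + 234 = 224 + 2*O)
F(g(-19, -13)) - m(333) = (224 + 2*(-13)) - (-2)*333 = (224 - 26) - 1*(-666) = 198 + 666 = 864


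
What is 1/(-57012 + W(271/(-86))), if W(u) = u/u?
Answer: -1/57011 ≈ -1.7540e-5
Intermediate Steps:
W(u) = 1
1/(-57012 + W(271/(-86))) = 1/(-57012 + 1) = 1/(-57011) = -1/57011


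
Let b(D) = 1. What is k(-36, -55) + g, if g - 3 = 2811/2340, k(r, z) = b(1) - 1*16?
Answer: -8423/780 ≈ -10.799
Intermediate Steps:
k(r, z) = -15 (k(r, z) = 1 - 1*16 = 1 - 16 = -15)
g = 3277/780 (g = 3 + 2811/2340 = 3 + 2811*(1/2340) = 3 + 937/780 = 3277/780 ≈ 4.2013)
k(-36, -55) + g = -15 + 3277/780 = -8423/780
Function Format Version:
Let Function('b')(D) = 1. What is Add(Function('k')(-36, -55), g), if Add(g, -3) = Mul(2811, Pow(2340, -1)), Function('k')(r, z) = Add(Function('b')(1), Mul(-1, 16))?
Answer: Rational(-8423, 780) ≈ -10.799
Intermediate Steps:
Function('k')(r, z) = -15 (Function('k')(r, z) = Add(1, Mul(-1, 16)) = Add(1, -16) = -15)
g = Rational(3277, 780) (g = Add(3, Mul(2811, Pow(2340, -1))) = Add(3, Mul(2811, Rational(1, 2340))) = Add(3, Rational(937, 780)) = Rational(3277, 780) ≈ 4.2013)
Add(Function('k')(-36, -55), g) = Add(-15, Rational(3277, 780)) = Rational(-8423, 780)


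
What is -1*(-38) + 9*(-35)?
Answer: -277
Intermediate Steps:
-1*(-38) + 9*(-35) = 38 - 315 = -277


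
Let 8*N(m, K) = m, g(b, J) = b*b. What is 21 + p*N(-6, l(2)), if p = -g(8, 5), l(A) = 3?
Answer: 69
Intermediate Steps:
g(b, J) = b²
N(m, K) = m/8
p = -64 (p = -1*8² = -1*64 = -64)
21 + p*N(-6, l(2)) = 21 - 8*(-6) = 21 - 64*(-¾) = 21 + 48 = 69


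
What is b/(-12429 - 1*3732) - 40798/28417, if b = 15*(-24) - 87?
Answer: -215544693/153082379 ≈ -1.4080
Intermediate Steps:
b = -447 (b = -360 - 87 = -447)
b/(-12429 - 1*3732) - 40798/28417 = -447/(-12429 - 1*3732) - 40798/28417 = -447/(-12429 - 3732) - 40798*1/28417 = -447/(-16161) - 40798/28417 = -447*(-1/16161) - 40798/28417 = 149/5387 - 40798/28417 = -215544693/153082379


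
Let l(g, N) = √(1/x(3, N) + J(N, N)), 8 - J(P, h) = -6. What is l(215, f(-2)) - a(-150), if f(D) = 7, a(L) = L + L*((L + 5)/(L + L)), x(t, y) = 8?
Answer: 445/2 + √226/4 ≈ 226.26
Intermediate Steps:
J(P, h) = 14 (J(P, h) = 8 - 1*(-6) = 8 + 6 = 14)
a(L) = 5/2 + 3*L/2 (a(L) = L + L*((5 + L)/((2*L))) = L + L*((5 + L)*(1/(2*L))) = L + L*((5 + L)/(2*L)) = L + (5/2 + L/2) = 5/2 + 3*L/2)
l(g, N) = √226/4 (l(g, N) = √(1/8 + 14) = √(⅛ + 14) = √(113/8) = √226/4)
l(215, f(-2)) - a(-150) = √226/4 - (5/2 + (3/2)*(-150)) = √226/4 - (5/2 - 225) = √226/4 - 1*(-445/2) = √226/4 + 445/2 = 445/2 + √226/4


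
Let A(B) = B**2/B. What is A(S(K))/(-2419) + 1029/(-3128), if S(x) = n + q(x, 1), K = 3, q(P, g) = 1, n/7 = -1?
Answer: -2470383/7566632 ≈ -0.32648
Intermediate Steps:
n = -7 (n = 7*(-1) = -7)
S(x) = -6 (S(x) = -7 + 1 = -6)
A(B) = B
A(S(K))/(-2419) + 1029/(-3128) = -6/(-2419) + 1029/(-3128) = -6*(-1/2419) + 1029*(-1/3128) = 6/2419 - 1029/3128 = -2470383/7566632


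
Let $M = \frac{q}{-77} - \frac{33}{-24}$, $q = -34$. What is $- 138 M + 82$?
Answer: $- \frac{51955}{308} \approx -168.69$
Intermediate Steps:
$M = \frac{1119}{616}$ ($M = - \frac{34}{-77} - \frac{33}{-24} = \left(-34\right) \left(- \frac{1}{77}\right) - - \frac{11}{8} = \frac{34}{77} + \frac{11}{8} = \frac{1119}{616} \approx 1.8166$)
$- 138 M + 82 = \left(-138\right) \frac{1119}{616} + 82 = - \frac{77211}{308} + 82 = - \frac{51955}{308}$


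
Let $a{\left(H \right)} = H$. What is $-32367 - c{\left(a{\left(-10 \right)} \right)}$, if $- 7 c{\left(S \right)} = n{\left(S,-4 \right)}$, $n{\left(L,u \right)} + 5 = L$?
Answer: $- \frac{226584}{7} \approx -32369.0$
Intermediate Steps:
$n{\left(L,u \right)} = -5 + L$
$c{\left(S \right)} = \frac{5}{7} - \frac{S}{7}$ ($c{\left(S \right)} = - \frac{-5 + S}{7} = \frac{5}{7} - \frac{S}{7}$)
$-32367 - c{\left(a{\left(-10 \right)} \right)} = -32367 - \left(\frac{5}{7} - - \frac{10}{7}\right) = -32367 - \left(\frac{5}{7} + \frac{10}{7}\right) = -32367 - \frac{15}{7} = - \frac{226584}{7}$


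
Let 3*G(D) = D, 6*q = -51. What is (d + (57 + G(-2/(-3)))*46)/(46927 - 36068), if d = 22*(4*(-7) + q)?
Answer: 16463/97731 ≈ 0.16845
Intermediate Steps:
q = -17/2 (q = (1/6)*(-51) = -17/2 ≈ -8.5000)
G(D) = D/3
d = -803 (d = 22*(4*(-7) - 17/2) = 22*(-28 - 17/2) = 22*(-73/2) = -803)
(d + (57 + G(-2/(-3)))*46)/(46927 - 36068) = (-803 + (57 + (-2/(-3))/3)*46)/(46927 - 36068) = (-803 + (57 + (-2*(-1/3))/3)*46)/10859 = (-803 + (57 + (1/3)*(2/3))*46)*(1/10859) = (-803 + (57 + 2/9)*46)*(1/10859) = (-803 + (515/9)*46)*(1/10859) = (-803 + 23690/9)*(1/10859) = (16463/9)*(1/10859) = 16463/97731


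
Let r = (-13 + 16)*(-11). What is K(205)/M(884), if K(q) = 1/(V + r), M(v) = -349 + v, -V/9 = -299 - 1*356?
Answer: 1/3136170 ≈ 3.1886e-7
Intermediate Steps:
r = -33 (r = 3*(-11) = -33)
V = 5895 (V = -9*(-299 - 1*356) = -9*(-299 - 356) = -9*(-655) = 5895)
K(q) = 1/5862 (K(q) = 1/(5895 - 33) = 1/5862)
K(205)/M(884) = 1/(5862*(-349 + 884)) = (1/5862)/535 = (1/5862)*(1/535) = 1/3136170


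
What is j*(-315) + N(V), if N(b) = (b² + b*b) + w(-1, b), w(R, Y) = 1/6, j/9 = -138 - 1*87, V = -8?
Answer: 3828019/6 ≈ 6.3800e+5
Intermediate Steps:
j = -2025 (j = 9*(-138 - 1*87) = 9*(-138 - 87) = 9*(-225) = -2025)
w(R, Y) = ⅙
N(b) = ⅙ + 2*b² (N(b) = (b² + b*b) + ⅙ = (b² + b²) + ⅙ = 2*b² + ⅙ = ⅙ + 2*b²)
j*(-315) + N(V) = -2025*(-315) + (⅙ + 2*(-8)²) = 637875 + (⅙ + 2*64) = 637875 + (⅙ + 128) = 637875 + 769/6 = 3828019/6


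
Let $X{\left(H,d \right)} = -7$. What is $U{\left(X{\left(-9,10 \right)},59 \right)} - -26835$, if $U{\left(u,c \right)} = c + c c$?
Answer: $30375$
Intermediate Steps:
$U{\left(u,c \right)} = c + c^{2}$
$U{\left(X{\left(-9,10 \right)},59 \right)} - -26835 = 59 \left(1 + 59\right) - -26835 = 59 \cdot 60 + 26835 = 3540 + 26835 = 30375$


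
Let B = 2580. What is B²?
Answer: 6656400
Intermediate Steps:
B² = 2580² = 6656400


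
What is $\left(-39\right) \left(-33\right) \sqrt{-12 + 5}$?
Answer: $1287 i \sqrt{7} \approx 3405.1 i$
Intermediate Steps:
$\left(-39\right) \left(-33\right) \sqrt{-12 + 5} = 1287 \sqrt{-7} = 1287 i \sqrt{7}$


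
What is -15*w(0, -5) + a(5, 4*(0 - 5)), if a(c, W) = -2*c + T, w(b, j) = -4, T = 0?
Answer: 50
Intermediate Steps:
a(c, W) = -2*c (a(c, W) = -2*c + 0 = -2*c)
-15*w(0, -5) + a(5, 4*(0 - 5)) = -15*(-4) - 2*5 = 60 - 10 = 50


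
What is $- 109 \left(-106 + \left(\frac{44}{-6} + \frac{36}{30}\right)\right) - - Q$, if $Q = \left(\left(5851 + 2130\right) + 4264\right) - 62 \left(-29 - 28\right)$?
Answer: $\frac{420023}{15} \approx 28002.0$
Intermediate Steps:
$Q = 15779$ ($Q = \left(7981 + 4264\right) - -3534 = 12245 + 3534 = 15779$)
$- 109 \left(-106 + \left(\frac{44}{-6} + \frac{36}{30}\right)\right) - - Q = - 109 \left(-106 + \left(\frac{44}{-6} + \frac{36}{30}\right)\right) - \left(-1\right) 15779 = - 109 \left(-106 + \left(44 \left(- \frac{1}{6}\right) + 36 \cdot \frac{1}{30}\right)\right) - -15779 = - 109 \left(-106 + \left(- \frac{22}{3} + \frac{6}{5}\right)\right) + 15779 = - 109 \left(-106 - \frac{92}{15}\right) + 15779 = \left(-109\right) \left(- \frac{1682}{15}\right) + 15779 = \frac{183338}{15} + 15779 = \frac{420023}{15}$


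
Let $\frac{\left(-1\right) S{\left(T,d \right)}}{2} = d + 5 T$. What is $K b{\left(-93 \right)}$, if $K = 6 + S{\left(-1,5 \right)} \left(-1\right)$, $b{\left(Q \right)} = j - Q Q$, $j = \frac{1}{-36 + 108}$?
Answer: $- \frac{622727}{12} \approx -51894.0$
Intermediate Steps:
$S{\left(T,d \right)} = - 10 T - 2 d$ ($S{\left(T,d \right)} = - 2 \left(d + 5 T\right) = - 10 T - 2 d$)
$j = \frac{1}{72} \approx 0.013889$
$b{\left(Q \right)} = \frac{1}{72} - Q^{2}$ ($b{\left(Q \right)} = \frac{1}{72} - Q Q = \frac{1}{72} - Q^{2}$)
$K = 6$ ($K = 6 + \left(\left(-10\right) \left(-1\right) - 10\right) \left(-1\right) = 6 + \left(10 - 10\right) \left(-1\right) = 6 + 0 \left(-1\right) = 6 + 0 = 6$)
$K b{\left(-93 \right)} = 6 \left(\frac{1}{72} - \left(-93\right)^{2}\right) = 6 \left(\frac{1}{72} - 8649\right) = 6 \left(- \frac{622727}{72}\right) = - \frac{622727}{12}$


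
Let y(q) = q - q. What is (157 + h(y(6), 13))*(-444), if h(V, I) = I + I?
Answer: -81252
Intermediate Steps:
y(q) = 0
h(V, I) = 2*I
(157 + h(y(6), 13))*(-444) = (157 + 2*13)*(-444) = (157 + 26)*(-444) = 183*(-444) = -81252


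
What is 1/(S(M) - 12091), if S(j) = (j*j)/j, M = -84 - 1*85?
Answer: -1/12260 ≈ -8.1566e-5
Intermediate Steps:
M = -169 (M = -84 - 85 = -169)
S(j) = j (S(j) = j²/j = j)
1/(S(M) - 12091) = 1/(-169 - 12091) = 1/(-12260) = -1/12260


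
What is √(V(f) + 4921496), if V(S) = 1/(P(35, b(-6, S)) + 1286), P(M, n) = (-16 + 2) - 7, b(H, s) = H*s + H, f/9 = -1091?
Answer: √7875500937865/1265 ≈ 2218.4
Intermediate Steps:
f = -9819 (f = 9*(-1091) = -9819)
b(H, s) = H + H*s
P(M, n) = -21 (P(M, n) = -14 - 7 = -21)
V(S) = 1/1265 (V(S) = 1/(-21 + 1286) = 1/1265)
√(V(f) + 4921496) = √(1/1265 + 4921496) = √(6225692441/1265) = √7875500937865/1265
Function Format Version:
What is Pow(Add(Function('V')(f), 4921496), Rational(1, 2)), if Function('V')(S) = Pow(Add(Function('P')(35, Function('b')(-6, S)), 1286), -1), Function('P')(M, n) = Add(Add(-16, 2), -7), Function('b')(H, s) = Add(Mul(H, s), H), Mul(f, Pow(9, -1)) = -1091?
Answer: Mul(Rational(1, 1265), Pow(7875500937865, Rational(1, 2))) ≈ 2218.4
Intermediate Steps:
f = -9819 (f = Mul(9, -1091) = -9819)
Function('b')(H, s) = Add(H, Mul(H, s))
Function('P')(M, n) = -21 (Function('P')(M, n) = Add(-14, -7) = -21)
Function('V')(S) = Rational(1, 1265) (Function('V')(S) = Pow(Add(-21, 1286), -1) = Pow(1265, -1) = Rational(1, 1265))
Pow(Add(Function('V')(f), 4921496), Rational(1, 2)) = Pow(Add(Rational(1, 1265), 4921496), Rational(1, 2)) = Pow(Rational(6225692441, 1265), Rational(1, 2)) = Mul(Rational(1, 1265), Pow(7875500937865, Rational(1, 2)))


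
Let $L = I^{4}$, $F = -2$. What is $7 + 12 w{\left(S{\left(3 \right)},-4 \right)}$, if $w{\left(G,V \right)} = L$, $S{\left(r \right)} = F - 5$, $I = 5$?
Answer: $7507$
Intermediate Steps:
$L = 625$ ($L = 5^{4} = 625$)
$S{\left(r \right)} = -7$ ($S{\left(r \right)} = -2 - 5 = -7$)
$w{\left(G,V \right)} = 625$
$7 + 12 w{\left(S{\left(3 \right)},-4 \right)} = 7 + 12 \cdot 625 = 7 + 7500 = 7507$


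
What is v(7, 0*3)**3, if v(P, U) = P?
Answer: 343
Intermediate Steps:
v(7, 0*3)**3 = 7**3 = 343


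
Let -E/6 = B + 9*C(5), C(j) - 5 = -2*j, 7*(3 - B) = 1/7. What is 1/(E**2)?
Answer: 2401/152621316 ≈ 1.5732e-5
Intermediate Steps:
B = 146/49 (B = 3 - 1/7/7 = 3 - 1/7*1/7 = 3 - 1/49 = 146/49 ≈ 2.9796)
C(j) = 5 - 2*j
E = 12354/49 (E = -6*(146/49 + 9*(5 - 2*5)) = -6*(146/49 + 9*(5 - 10)) = -6*(146/49 + 9*(-5)) = -6*(146/49 - 45) = -6*(-2059/49) = 12354/49 ≈ 252.12)
1/(E**2) = 1/((12354/49)**2) = 1/(152621316/2401) = 2401/152621316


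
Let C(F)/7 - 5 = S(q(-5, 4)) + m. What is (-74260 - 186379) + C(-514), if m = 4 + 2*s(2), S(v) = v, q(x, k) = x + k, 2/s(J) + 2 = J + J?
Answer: -260569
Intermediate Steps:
s(J) = 2/(-2 + 2*J) (s(J) = 2/(-2 + (J + J)) = 2/(-2 + 2*J))
q(x, k) = k + x
m = 6 (m = 4 + 2/(-1 + 2) = 4 + 2/1 = 4 + 2*1 = 4 + 2 = 6)
C(F) = 70 (C(F) = 35 + 7*((4 - 5) + 6) = 35 + 7*(-1 + 6) = 35 + 7*5 = 35 + 35 = 70)
(-74260 - 186379) + C(-514) = (-74260 - 186379) + 70 = -260639 + 70 = -260569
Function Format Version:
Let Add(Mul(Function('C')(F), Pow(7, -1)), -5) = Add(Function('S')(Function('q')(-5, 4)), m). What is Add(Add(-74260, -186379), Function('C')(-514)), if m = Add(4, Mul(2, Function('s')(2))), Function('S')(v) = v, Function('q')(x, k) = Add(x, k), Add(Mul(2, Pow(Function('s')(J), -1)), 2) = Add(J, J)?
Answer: -260569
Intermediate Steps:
Function('s')(J) = Mul(2, Pow(Add(-2, Mul(2, J)), -1)) (Function('s')(J) = Mul(2, Pow(Add(-2, Add(J, J)), -1)) = Mul(2, Pow(Add(-2, Mul(2, J)), -1)))
Function('q')(x, k) = Add(k, x)
m = 6 (m = Add(4, Mul(2, Pow(Add(-1, 2), -1))) = Add(4, Mul(2, Pow(1, -1))) = Add(4, Mul(2, 1)) = Add(4, 2) = 6)
Function('C')(F) = 70 (Function('C')(F) = Add(35, Mul(7, Add(Add(4, -5), 6))) = Add(35, Mul(7, Add(-1, 6))) = Add(35, Mul(7, 5)) = Add(35, 35) = 70)
Add(Add(-74260, -186379), Function('C')(-514)) = Add(Add(-74260, -186379), 70) = Add(-260639, 70) = -260569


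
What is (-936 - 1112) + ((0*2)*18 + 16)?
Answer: -2032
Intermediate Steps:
(-936 - 1112) + ((0*2)*18 + 16) = -2048 + (0*18 + 16) = -2048 + (0 + 16) = -2048 + 16 = -2032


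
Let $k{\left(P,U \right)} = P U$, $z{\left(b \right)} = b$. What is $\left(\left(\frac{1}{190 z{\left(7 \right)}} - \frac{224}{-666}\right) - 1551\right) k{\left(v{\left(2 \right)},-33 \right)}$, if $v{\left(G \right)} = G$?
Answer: $\frac{7554504067}{73815} \approx 1.0234 \cdot 10^{5}$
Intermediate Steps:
$\left(\left(\frac{1}{190 z{\left(7 \right)}} - \frac{224}{-666}\right) - 1551\right) k{\left(v{\left(2 \right)},-33 \right)} = \left(\left(\frac{1}{190 \cdot 7} - \frac{224}{-666}\right) - 1551\right) 2 \left(-33\right) = \left(\left(\frac{1}{190} \cdot \frac{1}{7} - - \frac{112}{333}\right) - 1551\right) \left(-66\right) = \left(\left(\frac{1}{1330} + \frac{112}{333}\right) - 1551\right) \left(-66\right) = \left(\frac{149293}{442890} - 1551\right) \left(-66\right) = \left(- \frac{686773097}{442890}\right) \left(-66\right) = \frac{7554504067}{73815}$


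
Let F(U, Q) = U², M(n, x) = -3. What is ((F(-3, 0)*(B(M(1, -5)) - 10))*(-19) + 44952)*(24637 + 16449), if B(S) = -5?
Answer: 1952283462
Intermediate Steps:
((F(-3, 0)*(B(M(1, -5)) - 10))*(-19) + 44952)*(24637 + 16449) = (((-3)²*(-5 - 10))*(-19) + 44952)*(24637 + 16449) = ((9*(-15))*(-19) + 44952)*41086 = (-135*(-19) + 44952)*41086 = (2565 + 44952)*41086 = 47517*41086 = 1952283462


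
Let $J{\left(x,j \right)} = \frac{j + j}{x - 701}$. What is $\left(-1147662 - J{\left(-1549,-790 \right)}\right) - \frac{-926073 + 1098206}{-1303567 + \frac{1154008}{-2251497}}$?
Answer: $- \frac{757882077628569951431}{660370127356575} \approx -1.1477 \cdot 10^{6}$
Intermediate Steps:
$J{\left(x,j \right)} = \frac{2 j}{-701 + x}$
$\left(-1147662 - J{\left(-1549,-790 \right)}\right) - \frac{-926073 + 1098206}{-1303567 + \frac{1154008}{-2251497}} = \left(-1147662 - 2 \left(-790\right) \frac{1}{-701 - 1549}\right) - \frac{-926073 + 1098206}{-1303567 + \frac{1154008}{-2251497}} = \left(-1147662 - 2 \left(-790\right) \frac{1}{-2250}\right) - \frac{172133}{-1303567 + 1154008 \left(- \frac{1}{2251497}\right)} = \left(-1147662 - 2 \left(-790\right) \left(- \frac{1}{2250}\right)\right) - \frac{172133}{-1303567 - \frac{1154008}{2251497}} = \left(-1147662 - \frac{158}{225}\right) - \frac{172133}{- \frac{2934978343807}{2251497}} = \left(-1147662 - \frac{158}{225}\right) - 172133 \left(- \frac{2251497}{2934978343807}\right) = - \frac{258224108}{225} - - \frac{387556933101}{2934978343807} = - \frac{258224108}{225} + \frac{387556933101}{2934978343807} = - \frac{757882077628569951431}{660370127356575}$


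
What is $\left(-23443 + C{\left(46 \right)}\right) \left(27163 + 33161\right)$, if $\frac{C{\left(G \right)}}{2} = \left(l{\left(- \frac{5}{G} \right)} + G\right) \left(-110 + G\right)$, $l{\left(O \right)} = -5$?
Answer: $-1730755884$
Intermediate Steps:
$C{\left(G \right)} = 2 \left(-110 + G\right) \left(-5 + G\right)$ ($C{\left(G \right)} = 2 \left(-5 + G\right) \left(-110 + G\right) = 2 \left(-110 + G\right) \left(-5 + G\right)$)
$\left(-23443 + C{\left(46 \right)}\right) \left(27163 + 33161\right) = \left(-23443 + \left(1100 - 10580 + 2 \cdot 46^{2}\right)\right) \left(27163 + 33161\right) = \left(-23443 + \left(1100 - 10580 + 2 \cdot 2116\right)\right) 60324 = \left(-23443 + \left(1100 - 10580 + 4232\right)\right) 60324 = \left(-23443 - 5248\right) 60324 = \left(-28691\right) 60324 = -1730755884$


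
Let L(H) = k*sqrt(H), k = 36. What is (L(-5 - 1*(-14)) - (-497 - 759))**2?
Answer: 1860496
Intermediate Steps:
L(H) = 36*sqrt(H)
(L(-5 - 1*(-14)) - (-497 - 759))**2 = (36*sqrt(-5 - 1*(-14)) - (-497 - 759))**2 = (36*sqrt(-5 + 14) - 1*(-1256))**2 = (36*sqrt(9) + 1256)**2 = (36*3 + 1256)**2 = (108 + 1256)**2 = 1364**2 = 1860496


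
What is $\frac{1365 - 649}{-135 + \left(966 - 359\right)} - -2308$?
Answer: $\frac{272523}{118} \approx 2309.5$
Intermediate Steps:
$\frac{1365 - 649}{-135 + \left(966 - 359\right)} - -2308 = \frac{716}{-135 + \left(966 - 359\right)} + 2308 = \frac{716}{-135 + 607} + 2308 = \frac{716}{472} + 2308 = 716 \cdot \frac{1}{472} + 2308 = \frac{179}{118} + 2308 = \frac{272523}{118}$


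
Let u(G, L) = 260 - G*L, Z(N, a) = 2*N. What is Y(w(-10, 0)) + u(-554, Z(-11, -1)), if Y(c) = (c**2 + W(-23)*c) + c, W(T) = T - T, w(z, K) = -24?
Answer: -11376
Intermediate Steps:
W(T) = 0
Y(c) = c + c**2 (Y(c) = (c**2 + 0*c) + c = (c**2 + 0) + c = c**2 + c = c + c**2)
u(G, L) = 260 - G*L
Y(w(-10, 0)) + u(-554, Z(-11, -1)) = -24*(1 - 24) + (260 - 1*(-554)*2*(-11)) = -24*(-23) + (260 - 1*(-554)*(-22)) = 552 + (260 - 12188) = 552 - 11928 = -11376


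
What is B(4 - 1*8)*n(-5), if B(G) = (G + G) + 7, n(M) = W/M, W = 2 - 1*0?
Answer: ⅖ ≈ 0.40000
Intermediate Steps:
W = 2 (W = 2 + 0 = 2)
n(M) = 2/M
B(G) = 7 + 2*G (B(G) = 2*G + 7 = 7 + 2*G)
B(4 - 1*8)*n(-5) = (7 + 2*(4 - 1*8))*(2/(-5)) = (7 + 2*(4 - 8))*(2*(-⅕)) = (7 + 2*(-4))*(-⅖) = (7 - 8)*(-⅖) = -1*(-⅖) = ⅖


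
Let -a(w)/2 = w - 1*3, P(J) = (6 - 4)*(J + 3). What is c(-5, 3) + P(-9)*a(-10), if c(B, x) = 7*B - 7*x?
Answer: -368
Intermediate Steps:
P(J) = 6 + 2*J (P(J) = 2*(3 + J) = 6 + 2*J)
a(w) = 6 - 2*w (a(w) = -2*(w - 1*3) = -2*(w - 3) = -2*(-3 + w) = 6 - 2*w)
c(B, x) = -7*x + 7*B
c(-5, 3) + P(-9)*a(-10) = (-7*3 + 7*(-5)) + (6 + 2*(-9))*(6 - 2*(-10)) = (-21 - 35) + (6 - 18)*(6 + 20) = -56 - 12*26 = -56 - 312 = -368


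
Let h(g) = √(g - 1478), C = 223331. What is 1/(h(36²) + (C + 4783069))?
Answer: 357600/1790288640013 - I*√182/25064040960182 ≈ 1.9974e-7 - 5.3825e-13*I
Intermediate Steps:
h(g) = √(-1478 + g)
1/(h(36²) + (C + 4783069)) = 1/(√(-1478 + 36²) + (223331 + 4783069)) = 1/(√(-1478 + 1296) + 5006400) = 1/(√(-182) + 5006400) = 1/(I*√182 + 5006400) = 1/(5006400 + I*√182)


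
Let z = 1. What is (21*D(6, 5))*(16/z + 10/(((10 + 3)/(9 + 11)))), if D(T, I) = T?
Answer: 51408/13 ≈ 3954.5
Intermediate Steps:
(21*D(6, 5))*(16/z + 10/(((10 + 3)/(9 + 11)))) = (21*6)*(16/1 + 10/(((10 + 3)/(9 + 11)))) = 126*(16*1 + 10/((13/20))) = 126*(16 + 10/((13*(1/20)))) = 126*(16 + 10/(13/20)) = 126*(16 + 10*(20/13)) = 126*(16 + 200/13) = 126*(408/13) = 51408/13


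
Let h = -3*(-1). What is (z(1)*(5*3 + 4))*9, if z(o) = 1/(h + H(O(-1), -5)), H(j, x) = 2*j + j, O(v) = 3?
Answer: 57/4 ≈ 14.250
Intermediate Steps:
H(j, x) = 3*j
h = 3
z(o) = 1/12 (z(o) = 1/(3 + 3*3) = 1/(3 + 9) = 1/12)
(z(1)*(5*3 + 4))*9 = ((5*3 + 4)/12)*9 = ((15 + 4)/12)*9 = ((1/12)*19)*9 = (19/12)*9 = 57/4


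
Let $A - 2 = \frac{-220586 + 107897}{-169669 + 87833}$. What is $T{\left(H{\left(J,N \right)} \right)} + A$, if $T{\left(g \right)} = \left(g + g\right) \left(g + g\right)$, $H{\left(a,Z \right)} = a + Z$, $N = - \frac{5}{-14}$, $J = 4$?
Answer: $\frac{318053445}{4009964} \approx 79.316$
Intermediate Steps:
$N = \frac{5}{14}$ ($N = \left(-5\right) \left(- \frac{1}{14}\right) = \frac{5}{14} \approx 0.35714$)
$H{\left(a,Z \right)} = Z + a$
$A = \frac{276361}{81836}$ ($A = 2 + \frac{-220586 + 107897}{-169669 + 87833} = 2 - \frac{112689}{-81836} = 2 - - \frac{112689}{81836} = 2 + \frac{112689}{81836} = \frac{276361}{81836} \approx 3.377$)
$T{\left(g \right)} = 4 g^{2}$ ($T{\left(g \right)} = 2 g 2 g = 4 g^{2}$)
$T{\left(H{\left(J,N \right)} \right)} + A = 4 \left(\frac{5}{14} + 4\right)^{2} + \frac{276361}{81836} = 4 \left(\frac{61}{14}\right)^{2} + \frac{276361}{81836} = 4 \cdot \frac{3721}{196} + \frac{276361}{81836} = \frac{3721}{49} + \frac{276361}{81836} = \frac{318053445}{4009964}$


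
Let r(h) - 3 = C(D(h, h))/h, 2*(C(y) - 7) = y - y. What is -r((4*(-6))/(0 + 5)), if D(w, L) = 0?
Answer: -37/24 ≈ -1.5417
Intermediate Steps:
C(y) = 7 (C(y) = 7 + (y - y)/2 = 7 + (½)*0 = 7 + 0 = 7)
r(h) = 3 + 7/h
-r((4*(-6))/(0 + 5)) = -(3 + 7/(((4*(-6))/(0 + 5)))) = -(3 + 7/((-24/5))) = -(3 + 7/((-24*⅕))) = -(3 + 7/(-24/5)) = -(3 + 7*(-5/24)) = -(3 - 35/24) = -1*37/24 = -37/24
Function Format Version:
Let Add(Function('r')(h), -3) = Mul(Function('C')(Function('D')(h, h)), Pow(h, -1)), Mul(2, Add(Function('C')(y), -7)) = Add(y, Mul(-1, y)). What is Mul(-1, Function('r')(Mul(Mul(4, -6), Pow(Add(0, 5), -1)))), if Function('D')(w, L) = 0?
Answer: Rational(-37, 24) ≈ -1.5417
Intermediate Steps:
Function('C')(y) = 7 (Function('C')(y) = Add(7, Mul(Rational(1, 2), Add(y, Mul(-1, y)))) = Add(7, Mul(Rational(1, 2), 0)) = Add(7, 0) = 7)
Function('r')(h) = Add(3, Mul(7, Pow(h, -1)))
Mul(-1, Function('r')(Mul(Mul(4, -6), Pow(Add(0, 5), -1)))) = Mul(-1, Add(3, Mul(7, Pow(Mul(Mul(4, -6), Pow(Add(0, 5), -1)), -1)))) = Mul(-1, Add(3, Mul(7, Pow(Mul(-24, Pow(5, -1)), -1)))) = Mul(-1, Add(3, Mul(7, Pow(Mul(-24, Rational(1, 5)), -1)))) = Mul(-1, Add(3, Mul(7, Pow(Rational(-24, 5), -1)))) = Mul(-1, Add(3, Mul(7, Rational(-5, 24)))) = Mul(-1, Add(3, Rational(-35, 24))) = Mul(-1, Rational(37, 24)) = Rational(-37, 24)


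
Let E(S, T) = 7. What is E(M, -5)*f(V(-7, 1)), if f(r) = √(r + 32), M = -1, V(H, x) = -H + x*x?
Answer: 14*√10 ≈ 44.272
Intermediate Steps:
V(H, x) = x² - H (V(H, x) = -H + x² = x² - H)
f(r) = √(32 + r)
E(M, -5)*f(V(-7, 1)) = 7*√(32 + (1² - 1*(-7))) = 7*√(32 + (1 + 7)) = 7*√(32 + 8) = 7*√40 = 7*(2*√10) = 14*√10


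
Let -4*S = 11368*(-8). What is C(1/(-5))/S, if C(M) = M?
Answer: -1/113680 ≈ -8.7966e-6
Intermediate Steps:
S = 22736 (S = -2842*(-8) = -1/4*(-90944) = 22736)
C(1/(-5))/S = 1/(22736*(-5)) = (1/22736)*(-1/5) = -1/113680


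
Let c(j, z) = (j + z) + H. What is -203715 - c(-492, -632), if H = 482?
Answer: -203073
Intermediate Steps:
c(j, z) = 482 + j + z (c(j, z) = (j + z) + 482 = 482 + j + z)
-203715 - c(-492, -632) = -203715 - (482 - 492 - 632) = -203715 - 1*(-642) = -203715 + 642 = -203073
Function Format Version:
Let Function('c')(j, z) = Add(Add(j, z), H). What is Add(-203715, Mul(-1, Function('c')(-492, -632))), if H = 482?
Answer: -203073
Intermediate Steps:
Function('c')(j, z) = Add(482, j, z) (Function('c')(j, z) = Add(Add(j, z), 482) = Add(482, j, z))
Add(-203715, Mul(-1, Function('c')(-492, -632))) = Add(-203715, Mul(-1, Add(482, -492, -632))) = Add(-203715, Mul(-1, -642)) = Add(-203715, 642) = -203073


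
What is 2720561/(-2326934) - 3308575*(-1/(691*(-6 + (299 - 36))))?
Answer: 7215699392743/413233228258 ≈ 17.462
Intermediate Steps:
2720561/(-2326934) - 3308575*(-1/(691*(-6 + (299 - 36)))) = 2720561*(-1/2326934) - 3308575*(-1/(691*(-6 + 263))) = -2720561/2326934 - 3308575/(257*(-691)) = -2720561/2326934 - 3308575/(-177587) = -2720561/2326934 - 3308575*(-1/177587) = -2720561/2326934 + 3308575/177587 = 7215699392743/413233228258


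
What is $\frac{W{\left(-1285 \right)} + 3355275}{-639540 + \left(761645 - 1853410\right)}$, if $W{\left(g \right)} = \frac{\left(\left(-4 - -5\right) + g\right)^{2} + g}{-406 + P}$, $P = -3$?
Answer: $- \frac{1370660104}{708103745} \approx -1.9357$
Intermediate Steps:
$W{\left(g \right)} = - \frac{g}{409} - \frac{\left(1 + g\right)^{2}}{409}$ ($W{\left(g \right)} = \frac{\left(\left(-4 - -5\right) + g\right)^{2} + g}{-406 - 3} = \frac{\left(\left(-4 + 5\right) + g\right)^{2} + g}{-409} = \left(\left(1 + g\right)^{2} + g\right) \left(- \frac{1}{409}\right) = \left(g + \left(1 + g\right)^{2}\right) \left(- \frac{1}{409}\right) = - \frac{g}{409} - \frac{\left(1 + g\right)^{2}}{409}$)
$\frac{W{\left(-1285 \right)} + 3355275}{-639540 + \left(761645 - 1853410\right)} = \frac{\left(\left(- \frac{1}{409}\right) \left(-1285\right) - \frac{\left(1 - 1285\right)^{2}}{409}\right) + 3355275}{-639540 + \left(761645 - 1853410\right)} = \frac{\left(\frac{1285}{409} - \frac{\left(-1284\right)^{2}}{409}\right) + 3355275}{-639540 + \left(761645 - 1853410\right)} = \frac{\left(\frac{1285}{409} - \frac{1648656}{409}\right) + 3355275}{-639540 - 1091765} = \frac{\left(\frac{1285}{409} - \frac{1648656}{409}\right) + 3355275}{-1731305} = \left(- \frac{1647371}{409} + 3355275\right) \left(- \frac{1}{1731305}\right) = \frac{1370660104}{409} \left(- \frac{1}{1731305}\right) = - \frac{1370660104}{708103745}$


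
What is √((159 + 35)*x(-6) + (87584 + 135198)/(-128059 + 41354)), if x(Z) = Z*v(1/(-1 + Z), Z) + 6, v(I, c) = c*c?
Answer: I*√306292737511810/86705 ≈ 201.85*I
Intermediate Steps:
v(I, c) = c²
x(Z) = 6 + Z³ (x(Z) = Z*Z² + 6 = Z³ + 6 = 6 + Z³)
√((159 + 35)*x(-6) + (87584 + 135198)/(-128059 + 41354)) = √((159 + 35)*(6 + (-6)³) + (87584 + 135198)/(-128059 + 41354)) = √(194*(6 - 216) + 222782/(-86705)) = √(194*(-210) + 222782*(-1/86705)) = √(-40740 - 222782/86705) = √(-3532584482/86705) = I*√306292737511810/86705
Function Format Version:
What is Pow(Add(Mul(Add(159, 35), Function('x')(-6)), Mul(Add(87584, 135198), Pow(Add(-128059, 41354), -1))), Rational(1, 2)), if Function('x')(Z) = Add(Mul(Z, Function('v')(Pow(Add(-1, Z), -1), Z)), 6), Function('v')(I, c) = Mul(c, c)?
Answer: Mul(Rational(1, 86705), I, Pow(306292737511810, Rational(1, 2))) ≈ Mul(201.85, I)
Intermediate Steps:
Function('v')(I, c) = Pow(c, 2)
Function('x')(Z) = Add(6, Pow(Z, 3)) (Function('x')(Z) = Add(Mul(Z, Pow(Z, 2)), 6) = Add(Pow(Z, 3), 6) = Add(6, Pow(Z, 3)))
Pow(Add(Mul(Add(159, 35), Function('x')(-6)), Mul(Add(87584, 135198), Pow(Add(-128059, 41354), -1))), Rational(1, 2)) = Pow(Add(Mul(Add(159, 35), Add(6, Pow(-6, 3))), Mul(Add(87584, 135198), Pow(Add(-128059, 41354), -1))), Rational(1, 2)) = Pow(Add(Mul(194, Add(6, -216)), Mul(222782, Pow(-86705, -1))), Rational(1, 2)) = Pow(Add(Mul(194, -210), Mul(222782, Rational(-1, 86705))), Rational(1, 2)) = Pow(Add(-40740, Rational(-222782, 86705)), Rational(1, 2)) = Pow(Rational(-3532584482, 86705), Rational(1, 2)) = Mul(Rational(1, 86705), I, Pow(306292737511810, Rational(1, 2)))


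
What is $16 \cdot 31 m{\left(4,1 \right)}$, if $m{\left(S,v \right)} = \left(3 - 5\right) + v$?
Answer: $-496$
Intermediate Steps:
$m{\left(S,v \right)} = -2 + v$
$16 \cdot 31 m{\left(4,1 \right)} = 16 \cdot 31 \left(-2 + 1\right) = 496 \left(-1\right) = -496$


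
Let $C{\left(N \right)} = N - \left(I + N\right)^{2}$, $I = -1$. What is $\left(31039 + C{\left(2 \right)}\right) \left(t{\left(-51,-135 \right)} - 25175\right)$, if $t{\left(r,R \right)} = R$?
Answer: $-785622400$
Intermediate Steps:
$C{\left(N \right)} = N - \left(-1 + N\right)^{2}$
$\left(31039 + C{\left(2 \right)}\right) \left(t{\left(-51,-135 \right)} - 25175\right) = \left(31039 + \left(2 - \left(-1 + 2\right)^{2}\right)\right) \left(-135 - 25175\right) = \left(31039 + \left(2 - 1^{2}\right)\right) \left(-25310\right) = \left(31039 + \left(2 - 1\right)\right) \left(-25310\right) = \left(31039 + 1\right) \left(-25310\right) = 31040 \left(-25310\right) = -785622400$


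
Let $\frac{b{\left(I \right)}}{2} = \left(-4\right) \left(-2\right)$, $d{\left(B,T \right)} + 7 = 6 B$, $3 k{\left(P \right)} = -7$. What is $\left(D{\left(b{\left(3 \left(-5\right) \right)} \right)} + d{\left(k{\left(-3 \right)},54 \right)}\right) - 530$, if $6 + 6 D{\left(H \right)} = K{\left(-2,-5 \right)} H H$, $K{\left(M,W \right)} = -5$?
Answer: $- \frac{2296}{3} \approx -765.33$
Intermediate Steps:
$k{\left(P \right)} = - \frac{7}{3}$ ($k{\left(P \right)} = \frac{1}{3} \left(-7\right) = - \frac{7}{3}$)
$d{\left(B,T \right)} = -7 + 6 B$
$b{\left(I \right)} = 16$ ($b{\left(I \right)} = 2 \left(\left(-4\right) \left(-2\right)\right) = 2 \cdot 8 = 16$)
$D{\left(H \right)} = -1 - \frac{5 H^{2}}{6}$ ($D{\left(H \right)} = -1 + \frac{- 5 H H}{6} = -1 + \frac{\left(-5\right) H^{2}}{6} = -1 - \frac{5 H^{2}}{6}$)
$\left(D{\left(b{\left(3 \left(-5\right) \right)} \right)} + d{\left(k{\left(-3 \right)},54 \right)}\right) - 530 = \left(\left(-1 - \frac{5 \cdot 16^{2}}{6}\right) + \left(-7 + 6 \left(- \frac{7}{3}\right)\right)\right) - 530 = \left(\left(-1 - \frac{640}{3}\right) - 21\right) - 530 = \left(- \frac{643}{3} - 21\right) - 530 = - \frac{706}{3} - 530 = - \frac{2296}{3}$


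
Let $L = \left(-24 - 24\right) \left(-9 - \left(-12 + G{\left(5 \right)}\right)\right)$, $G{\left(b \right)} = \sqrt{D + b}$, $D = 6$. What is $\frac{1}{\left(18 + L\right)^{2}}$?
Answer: $\frac{1145}{2490084} + \frac{28 \sqrt{11}}{207507} \approx 0.00090735$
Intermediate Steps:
$G{\left(b \right)} = \sqrt{6 + b}$
$L = -144 + 48 \sqrt{11}$ ($L = \left(-24 - 24\right) \left(-9 + \left(12 - \sqrt{6 + 5}\right)\right) = - 48 \left(-9 + \left(12 - \sqrt{11}\right)\right) = - 48 \left(3 - \sqrt{11}\right) = -144 + 48 \sqrt{11} \approx 15.198$)
$\frac{1}{\left(18 + L\right)^{2}} = \frac{1}{\left(18 - \left(144 - 48 \sqrt{11}\right)\right)^{2}} = \frac{1}{\left(-126 + 48 \sqrt{11}\right)^{2}}$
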